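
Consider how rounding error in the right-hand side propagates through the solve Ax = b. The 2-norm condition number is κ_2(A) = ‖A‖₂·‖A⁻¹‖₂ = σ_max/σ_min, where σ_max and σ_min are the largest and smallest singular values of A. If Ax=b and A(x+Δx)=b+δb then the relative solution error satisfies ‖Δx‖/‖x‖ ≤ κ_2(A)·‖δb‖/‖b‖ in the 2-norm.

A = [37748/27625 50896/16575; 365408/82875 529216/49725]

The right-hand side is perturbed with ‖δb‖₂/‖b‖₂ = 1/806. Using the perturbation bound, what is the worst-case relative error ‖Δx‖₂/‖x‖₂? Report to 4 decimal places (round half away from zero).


form AᵀA = [234155536/10989225 337073216/6593535; 337073216/6593535 485413120/3956121] with trace 84276496/585225 and determinant 65536/65025
char-poly roots: 144 and 4096/585225
κ_2(A) = √(λ_max/λ_min) = √(144 / (4096/585225)) = 143.4375
perturbation bound = 143.4375·1/806 = 0.1780

0.1780


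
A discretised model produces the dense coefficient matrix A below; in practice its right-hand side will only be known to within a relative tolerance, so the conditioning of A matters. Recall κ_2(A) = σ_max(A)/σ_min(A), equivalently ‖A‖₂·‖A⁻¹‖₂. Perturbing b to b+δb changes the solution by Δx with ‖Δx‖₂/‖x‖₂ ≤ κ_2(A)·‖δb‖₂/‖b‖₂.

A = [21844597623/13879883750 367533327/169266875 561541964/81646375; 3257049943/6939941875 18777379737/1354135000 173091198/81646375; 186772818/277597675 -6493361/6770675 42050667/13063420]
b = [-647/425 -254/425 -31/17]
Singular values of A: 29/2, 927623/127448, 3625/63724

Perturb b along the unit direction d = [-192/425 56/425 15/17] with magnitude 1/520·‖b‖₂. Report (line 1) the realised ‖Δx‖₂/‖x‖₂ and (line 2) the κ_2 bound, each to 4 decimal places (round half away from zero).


0.0047
0.4902

largest singular value 29/2, smallest 3625/63724
κ = σ_max/σ_min = (29/2)/(3625/63724) = 254.8960
worst-case relative error ≤ 254.8960 × 1/520 = 0.4902
solve Ax = b  →  x = [17.0881 0.0107 -4.1350]
2-norm of b is 2.4495; of x, 17.5813
re-solving with b+δb shifts x by Δx of norm 0.0828
relative error = 0.0047
so the bound overstates the realised error by a factor of ≈ 104.0744 (computed from the unrounded values)


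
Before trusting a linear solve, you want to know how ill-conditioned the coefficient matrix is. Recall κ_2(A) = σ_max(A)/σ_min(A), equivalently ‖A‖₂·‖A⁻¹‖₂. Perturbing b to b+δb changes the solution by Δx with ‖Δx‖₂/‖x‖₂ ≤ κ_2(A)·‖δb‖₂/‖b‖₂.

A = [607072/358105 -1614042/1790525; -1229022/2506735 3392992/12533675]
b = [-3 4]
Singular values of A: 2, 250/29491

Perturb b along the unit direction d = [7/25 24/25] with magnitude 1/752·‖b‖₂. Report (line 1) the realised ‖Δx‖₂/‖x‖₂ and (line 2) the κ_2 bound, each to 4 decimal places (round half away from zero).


σ_max = 2, σ_min = 250/29491
κ = σ_max/σ_min = 2/(250/29491) = 235.9280
worst-case relative error ≤ 235.9280 × 1/752 = 0.3137
solve Ax = b  →  x = [164.7727 313.1988]
‖b‖₂ = 5.0000 and ‖x‖₂ = 353.8977
Δx = A⁻¹·δb where δb = 1/752·5.0000·d; ‖Δx‖ = 0.7843
relative error = 0.0022
tightness: 0.0022 against a bound of 0.3137 (unrounded ratio ≈ 0.0071)

0.0022
0.3137


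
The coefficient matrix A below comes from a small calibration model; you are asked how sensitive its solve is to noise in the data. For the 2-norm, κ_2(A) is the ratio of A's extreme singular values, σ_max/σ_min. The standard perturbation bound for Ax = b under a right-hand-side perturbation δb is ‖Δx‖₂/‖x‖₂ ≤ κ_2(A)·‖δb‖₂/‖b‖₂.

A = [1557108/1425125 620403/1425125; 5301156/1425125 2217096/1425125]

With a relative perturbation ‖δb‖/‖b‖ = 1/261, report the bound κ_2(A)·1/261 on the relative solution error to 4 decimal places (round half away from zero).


form AᵀA = [48842944416/3249570025 4070145996/649914005; 4070145996/649914005 8480663289/3249570025] with trace 67838589/3845645 and determinant 3111696/480705625
eigenvalues of AᵀA: λ = (tr ± √(tr²−4·det))/2 = 441/25, 7056/19228225
κ_2(A) = √(λ_max/λ_min) = √((441/25) / (7056/19228225)) = 219.2500
perturbation bound = 219.2500·1/261 = 0.8400

0.8400


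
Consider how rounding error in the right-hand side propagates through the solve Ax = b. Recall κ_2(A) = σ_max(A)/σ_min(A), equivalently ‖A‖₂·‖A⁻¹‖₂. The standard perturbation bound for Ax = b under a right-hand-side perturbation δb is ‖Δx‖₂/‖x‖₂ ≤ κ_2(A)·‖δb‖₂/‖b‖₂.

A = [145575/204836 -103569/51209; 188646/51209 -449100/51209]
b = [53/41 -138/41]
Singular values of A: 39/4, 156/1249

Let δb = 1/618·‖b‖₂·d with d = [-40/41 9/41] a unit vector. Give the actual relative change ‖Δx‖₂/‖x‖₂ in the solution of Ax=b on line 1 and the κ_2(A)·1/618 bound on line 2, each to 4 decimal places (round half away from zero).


0.0029
0.1263

σ_max = 39/4, σ_min = 156/1249
κ = σ_max/σ_min = (39/4)/(156/1249) = 78.0625
κ_2(A)·‖δb‖/‖b‖ = 0.1263
solve Ax = b  →  x = [-14.8994 -5.8748]
2-norm of b is 3.6056; of x, 16.0158
Δx = A⁻¹·δb where δb = 1/618·3.6056·d; ‖Δx‖ = 0.0467
realised ‖Δx‖/‖x‖ = 0.0029
so the bound overstates the realised error by a factor of ≈ 43.3093 (computed from the unrounded values)


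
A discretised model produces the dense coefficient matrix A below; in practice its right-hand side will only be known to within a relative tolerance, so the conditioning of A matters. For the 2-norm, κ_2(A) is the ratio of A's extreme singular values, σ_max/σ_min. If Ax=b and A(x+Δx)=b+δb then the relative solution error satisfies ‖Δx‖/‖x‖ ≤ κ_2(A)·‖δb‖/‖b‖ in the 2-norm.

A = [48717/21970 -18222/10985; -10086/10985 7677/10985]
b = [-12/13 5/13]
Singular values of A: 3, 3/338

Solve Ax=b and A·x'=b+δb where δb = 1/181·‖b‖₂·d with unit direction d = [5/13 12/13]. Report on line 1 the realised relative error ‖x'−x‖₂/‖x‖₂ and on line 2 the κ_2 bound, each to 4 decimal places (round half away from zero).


1.8674
1.8674

from the listed singular values, σ₁ = 3, σ_n = 3/338
κ = σ_max/σ_min = 3/(3/338) = 338.0000
bound on ‖Δx‖/‖x‖: κ·ε = 338.0000·1/181 = 1.8674
solve Ax = b  →  x = [-0.2667 0.2000]
‖b‖₂ = 1.0000 and ‖x‖₂ = 0.3333
Δx = A⁻¹·δb where δb = 1/181·1.0000·d; ‖Δx‖ = 0.6225
relative error = 1.8674
realised/bound = 1 exactly: the bound is attained for this b and d


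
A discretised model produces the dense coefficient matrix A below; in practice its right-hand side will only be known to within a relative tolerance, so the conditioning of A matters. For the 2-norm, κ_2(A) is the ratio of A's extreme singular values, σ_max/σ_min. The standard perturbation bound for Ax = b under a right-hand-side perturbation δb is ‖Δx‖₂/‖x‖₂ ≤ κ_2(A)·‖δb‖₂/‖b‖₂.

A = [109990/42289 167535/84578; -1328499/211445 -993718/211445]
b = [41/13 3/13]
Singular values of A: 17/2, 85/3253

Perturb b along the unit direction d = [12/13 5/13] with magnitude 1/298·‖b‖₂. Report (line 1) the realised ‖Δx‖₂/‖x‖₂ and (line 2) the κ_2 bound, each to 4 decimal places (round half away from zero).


0.0035
1.0916

from the listed singular values, σ₁ = 17/2, σ_n = 85/3253
condition number: (17/2) ÷ (85/3253) = 325.3000
κ_2(A)·‖δb‖/‖b‖ = 1.0916
solve Ax = b  →  x = [-68.7929 91.9200]
‖b‖₂ = 3.1623 and ‖x‖₂ = 114.8118
Δx = A⁻¹·δb where δb = 1/298·3.1623·d; ‖Δx‖ = 0.4061
relative error = 0.0035
realised/bound (from unrounded values) ≈ 0.0032


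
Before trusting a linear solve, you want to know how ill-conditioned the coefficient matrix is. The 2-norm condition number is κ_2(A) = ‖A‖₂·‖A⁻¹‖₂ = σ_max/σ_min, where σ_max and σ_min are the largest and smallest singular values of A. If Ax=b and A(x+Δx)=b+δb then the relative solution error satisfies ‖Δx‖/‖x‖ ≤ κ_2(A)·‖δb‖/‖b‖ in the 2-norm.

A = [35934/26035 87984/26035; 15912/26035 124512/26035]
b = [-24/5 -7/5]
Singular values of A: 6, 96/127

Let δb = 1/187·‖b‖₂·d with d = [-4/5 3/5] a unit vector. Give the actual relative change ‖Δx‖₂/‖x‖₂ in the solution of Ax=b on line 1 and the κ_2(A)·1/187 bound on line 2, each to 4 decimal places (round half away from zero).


0.0088
0.0424

σ_max = 6, σ_min = 96/127
κ_2(A) = 6 / (96/127) = 7.9375
worst-case relative error ≤ 7.9375 × 1/187 = 0.0424
solve Ax = b  →  x = [-4.0183 0.2208]
‖b‖ = 5.0000, ‖x‖ = 4.0244
Δx = A⁻¹·δb where δb = 1/187·5.0000·d; ‖Δx‖ = 0.0354
dividing the unrounded norms, ‖Δx‖/‖x‖ = 0.0088
tightness: 0.0088 against a bound of 0.0424 (unrounded ratio ≈ 0.2071)


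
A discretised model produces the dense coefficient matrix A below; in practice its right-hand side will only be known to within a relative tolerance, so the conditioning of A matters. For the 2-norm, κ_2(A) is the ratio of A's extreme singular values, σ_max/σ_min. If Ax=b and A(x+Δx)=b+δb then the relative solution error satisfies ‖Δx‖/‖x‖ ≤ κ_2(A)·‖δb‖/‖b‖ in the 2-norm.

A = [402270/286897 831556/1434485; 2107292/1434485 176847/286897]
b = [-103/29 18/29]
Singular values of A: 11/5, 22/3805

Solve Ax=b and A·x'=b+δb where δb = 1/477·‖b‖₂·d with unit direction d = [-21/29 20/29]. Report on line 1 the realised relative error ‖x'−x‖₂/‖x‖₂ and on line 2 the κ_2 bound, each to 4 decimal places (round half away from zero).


0.0025
0.7977

largest singular value 11/5, smallest 22/3805
κ_2(A) = (11/5) / (22/3805) = 380.5000
worst-case relative error ≤ 380.5000 × 1/477 = 0.7977
solve Ax = b  →  x = [-200.4021 478.6014]
‖b‖ = 3.6056, ‖x‖ = 518.8644
re-solving with b+δb shifts x by Δx of norm 1.3073
realised ‖Δx‖/‖x‖ = 0.0025
realised/bound (from unrounded values) ≈ 0.0032


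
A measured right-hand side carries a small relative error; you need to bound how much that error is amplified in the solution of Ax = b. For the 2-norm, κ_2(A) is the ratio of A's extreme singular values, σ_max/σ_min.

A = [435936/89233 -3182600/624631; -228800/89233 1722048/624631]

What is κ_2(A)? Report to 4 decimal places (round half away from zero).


158.3750

AᵀA = [838718464/27552001 -6164064000/192864007; -6164064000/192864007 45309315136/1350048049]; tr = 102742592/1605289, det = 262144/1605289
λ_max, λ_min = (102742592/1605289 ± √10554356943360000/2576952773521)/2 = 64, 4096/1605289
so κ_2 = √(64 / (4096/1605289)) = 158.3750


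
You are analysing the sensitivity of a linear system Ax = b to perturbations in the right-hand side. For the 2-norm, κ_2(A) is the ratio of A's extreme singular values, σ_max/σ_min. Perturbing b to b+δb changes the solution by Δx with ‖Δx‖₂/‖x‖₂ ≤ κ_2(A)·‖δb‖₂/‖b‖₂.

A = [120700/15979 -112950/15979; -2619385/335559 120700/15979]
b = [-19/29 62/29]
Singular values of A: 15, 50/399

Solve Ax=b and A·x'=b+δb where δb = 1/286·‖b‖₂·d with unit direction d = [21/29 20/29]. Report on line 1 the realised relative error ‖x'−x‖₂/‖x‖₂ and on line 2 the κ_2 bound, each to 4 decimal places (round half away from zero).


σ_max = 15, σ_min = 50/399
condition number: 15 ÷ (50/399) = 119.7000
bound on ‖Δx‖/‖x‖: κ·ε = 119.7000·1/286 = 0.4185
solve Ax = b  →  x = [5.4069 5.8706]
‖b‖ = 2.2361, ‖x‖ = 7.9811
Δx = A⁻¹·δb where δb = 1/286·2.2361·d; ‖Δx‖ = 0.0624
realised ‖Δx‖/‖x‖ = 0.0078
realised/bound (from unrounded values) ≈ 0.0187

0.0078
0.4185


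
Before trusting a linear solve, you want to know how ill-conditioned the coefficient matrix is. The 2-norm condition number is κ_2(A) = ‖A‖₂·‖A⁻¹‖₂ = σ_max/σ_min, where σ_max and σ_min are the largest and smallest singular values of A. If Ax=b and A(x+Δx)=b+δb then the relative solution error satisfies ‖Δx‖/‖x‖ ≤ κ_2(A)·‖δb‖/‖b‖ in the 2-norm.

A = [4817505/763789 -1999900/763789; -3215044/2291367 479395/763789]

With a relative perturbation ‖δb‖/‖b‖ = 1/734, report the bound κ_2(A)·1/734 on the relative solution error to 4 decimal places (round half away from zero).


M = AᵀA = [130405531081/3123356769 -18111160480/1041118923; -18111160480/1041118923 2516014025/347039641]. tr(M)=905619274/18481401, det(M)=1500625/18481401
λ_max, λ_min = (905619274/18481401 ± √820035334830784576/341562182922801)/2 = 49, 30625/18481401
so κ_2 = √(49 / (30625/18481401)) = 171.9600
worst-case relative error ≤ 171.9600 × 1/734 = 0.2343

0.2343


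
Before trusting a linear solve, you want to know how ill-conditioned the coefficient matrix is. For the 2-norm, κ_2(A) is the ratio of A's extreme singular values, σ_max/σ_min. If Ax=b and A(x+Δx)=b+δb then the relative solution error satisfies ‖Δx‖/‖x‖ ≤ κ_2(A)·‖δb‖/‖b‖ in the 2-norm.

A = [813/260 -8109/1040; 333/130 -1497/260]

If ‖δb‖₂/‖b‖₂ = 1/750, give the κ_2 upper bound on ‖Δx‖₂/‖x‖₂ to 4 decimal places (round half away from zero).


0.0747

form AᵀA = [44181/2704 -423225/10816; -423225/10816 4064481/43264] with trace 28233/256 and determinant 3969/1024
λ_max, λ_min = (28233/256 ± √796086225/65536)/2 = 441/4, 9/256
κ = σ_max/σ_min = (21/2)/(3/16) = 56.0000
κ_2(A)·‖δb‖/‖b‖ = 0.0747


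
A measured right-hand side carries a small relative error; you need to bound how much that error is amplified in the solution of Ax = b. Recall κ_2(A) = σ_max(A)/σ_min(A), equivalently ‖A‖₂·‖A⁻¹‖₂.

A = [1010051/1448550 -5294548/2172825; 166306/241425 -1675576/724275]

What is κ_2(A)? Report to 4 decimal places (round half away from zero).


form AᵀA = [2397003217/2495002500 -6161482558/1871251875; -6161482558/1871251875 63377209168/5613755625] with trace 440130985/35928036 and determinant 38416/8982009
eigenvalues of AᵀA: λ = (tr ± √(tr²−4·det))/2 = 49/4, 3136/8982009
κ = σ_max/σ_min = (7/2)/(56/2997) = 187.3125

187.3125


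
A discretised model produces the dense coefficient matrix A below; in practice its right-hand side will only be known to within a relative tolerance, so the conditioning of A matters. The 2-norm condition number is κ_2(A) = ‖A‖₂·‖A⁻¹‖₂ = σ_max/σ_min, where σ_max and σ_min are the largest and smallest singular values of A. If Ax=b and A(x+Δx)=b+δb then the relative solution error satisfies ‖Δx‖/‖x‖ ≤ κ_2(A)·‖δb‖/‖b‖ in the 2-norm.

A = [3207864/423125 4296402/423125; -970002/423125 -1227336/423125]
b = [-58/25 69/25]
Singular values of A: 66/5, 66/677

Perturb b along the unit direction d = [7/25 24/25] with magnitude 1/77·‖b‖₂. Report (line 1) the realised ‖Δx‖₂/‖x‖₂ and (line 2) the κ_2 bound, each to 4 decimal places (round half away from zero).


largest singular value 66/5, smallest 66/677
κ_2(A) = (66/5) / (66/677) = 135.4000
κ_2(A)·‖δb‖/‖b‖ = 1.7584
solve Ax = b  →  x = [-16.5485 12.1273]
‖b‖₂ = 3.6056 and ‖x‖₂ = 20.5164
with δb = [0.0131 0.0450], A·Δx = δb → ‖Δx‖ = 0.4803
realised ‖Δx‖/‖x‖ = 0.0234
so the bound overstates the realised error by a factor of ≈ 75.1110 (computed from the unrounded values)

0.0234
1.7584


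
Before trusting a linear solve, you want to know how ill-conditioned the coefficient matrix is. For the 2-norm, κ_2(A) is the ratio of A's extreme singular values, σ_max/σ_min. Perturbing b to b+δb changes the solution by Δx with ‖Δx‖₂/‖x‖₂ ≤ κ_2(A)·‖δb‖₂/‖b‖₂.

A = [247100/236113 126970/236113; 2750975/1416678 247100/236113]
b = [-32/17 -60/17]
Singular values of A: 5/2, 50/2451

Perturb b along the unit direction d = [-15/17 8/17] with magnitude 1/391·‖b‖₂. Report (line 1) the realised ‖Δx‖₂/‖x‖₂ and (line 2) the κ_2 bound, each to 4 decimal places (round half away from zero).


0.3134
0.3134

σ_max = 5/2, σ_min = 50/2451
κ_2(A) = (5/2) / (50/2451) = 122.5500
worst-case relative error ≤ 122.5500 × 1/391 = 0.3134
solve Ax = b  →  x = [-1.4118 -0.7529]
2-norm of b is 4.0000; of x, 1.6000
re-solving with b+δb shifts x by Δx of norm 0.5015
relative error = 0.3134
so the bound is sharp here: realised error equals the bound


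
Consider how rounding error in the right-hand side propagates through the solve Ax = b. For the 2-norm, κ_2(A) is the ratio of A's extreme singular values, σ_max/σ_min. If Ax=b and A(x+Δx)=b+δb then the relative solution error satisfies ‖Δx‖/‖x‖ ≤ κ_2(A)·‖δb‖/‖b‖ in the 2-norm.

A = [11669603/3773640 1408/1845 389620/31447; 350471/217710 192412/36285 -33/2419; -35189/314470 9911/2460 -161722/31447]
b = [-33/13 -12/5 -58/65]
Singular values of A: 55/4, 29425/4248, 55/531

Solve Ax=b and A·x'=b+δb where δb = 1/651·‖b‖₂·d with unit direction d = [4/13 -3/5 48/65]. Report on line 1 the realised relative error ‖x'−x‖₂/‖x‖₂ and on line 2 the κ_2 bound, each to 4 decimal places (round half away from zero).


0.1170
0.2039

σ_max = 55/4, σ_min = 55/531
κ = σ_max/σ_min = (55/4)/(55/531) = 132.7500
perturbation bound = 132.7500·1/651 = 0.2039
solve Ax = b  →  x = [-0.1519 -0.4068 -0.1419]
‖b‖₂ = 3.6056 and ‖x‖₂ = 0.4569
δb = ε·‖b‖·d = [0.0017 -0.0033 0.0041]; solving A·Δx = δb gives ‖Δx‖ = 0.0535
realised ‖Δx‖/‖x‖ = 0.1170
realised/bound (from unrounded values) ≈ 0.5739


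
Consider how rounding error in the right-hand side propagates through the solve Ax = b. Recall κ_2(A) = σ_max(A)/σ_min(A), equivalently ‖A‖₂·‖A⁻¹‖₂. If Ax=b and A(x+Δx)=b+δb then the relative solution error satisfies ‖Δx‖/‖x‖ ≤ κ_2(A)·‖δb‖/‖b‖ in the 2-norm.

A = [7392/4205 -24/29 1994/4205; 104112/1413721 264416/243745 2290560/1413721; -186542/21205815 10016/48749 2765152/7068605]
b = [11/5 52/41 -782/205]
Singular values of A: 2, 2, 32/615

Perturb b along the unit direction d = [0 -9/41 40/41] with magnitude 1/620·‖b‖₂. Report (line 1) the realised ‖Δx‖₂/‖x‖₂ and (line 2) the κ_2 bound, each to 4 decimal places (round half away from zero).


0.0018
0.0620

from the listed singular values, σ₁ = 2, σ_n = 32/615
κ_2(A) = 2 / (32/615) = 38.4375
bound on ‖Δx‖/‖x‖: κ·ε = 38.4375·1/620 = 0.0620
solve Ax = b  →  x = [37.5375 55.3233 -37.9643]
2-norm of b is 4.5826; of x, 76.8831
re-solving with b+δb shifts x by Δx of norm 0.1421
realised ‖Δx‖/‖x‖ = 0.0018
realised/bound (from unrounded values) ≈ 0.0298


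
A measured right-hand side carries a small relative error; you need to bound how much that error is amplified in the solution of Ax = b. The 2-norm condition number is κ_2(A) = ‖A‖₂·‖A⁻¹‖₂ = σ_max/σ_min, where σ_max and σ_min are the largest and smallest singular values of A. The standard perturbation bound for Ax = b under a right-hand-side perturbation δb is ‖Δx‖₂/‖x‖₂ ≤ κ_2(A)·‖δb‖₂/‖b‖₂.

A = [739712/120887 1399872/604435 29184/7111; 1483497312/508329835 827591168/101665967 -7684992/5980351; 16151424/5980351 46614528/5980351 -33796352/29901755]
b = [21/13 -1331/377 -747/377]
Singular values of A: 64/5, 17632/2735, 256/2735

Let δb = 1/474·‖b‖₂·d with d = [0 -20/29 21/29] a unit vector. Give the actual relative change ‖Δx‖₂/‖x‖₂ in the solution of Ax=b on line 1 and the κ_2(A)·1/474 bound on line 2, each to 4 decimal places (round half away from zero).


σ_max = 64/5, σ_min = 256/2735
κ = σ_max/σ_min = (64/5)/(256/2735) = 136.7500
worst-case relative error ≤ 136.7500 × 1/474 = 0.2885
solve Ax = b  →  x = [-6.3141 3.1019 8.0573]
2-norm of b is 4.3589; of x, 10.6963
Δx = A⁻¹·δb where δb = 1/474·4.3589·d; ‖Δx‖ = 0.0982
dividing the unrounded norms, ‖Δx‖/‖x‖ = 0.0092
tightness: 0.0092 against a bound of 0.2885 (unrounded ratio ≈ 0.0318)

0.0092
0.2885


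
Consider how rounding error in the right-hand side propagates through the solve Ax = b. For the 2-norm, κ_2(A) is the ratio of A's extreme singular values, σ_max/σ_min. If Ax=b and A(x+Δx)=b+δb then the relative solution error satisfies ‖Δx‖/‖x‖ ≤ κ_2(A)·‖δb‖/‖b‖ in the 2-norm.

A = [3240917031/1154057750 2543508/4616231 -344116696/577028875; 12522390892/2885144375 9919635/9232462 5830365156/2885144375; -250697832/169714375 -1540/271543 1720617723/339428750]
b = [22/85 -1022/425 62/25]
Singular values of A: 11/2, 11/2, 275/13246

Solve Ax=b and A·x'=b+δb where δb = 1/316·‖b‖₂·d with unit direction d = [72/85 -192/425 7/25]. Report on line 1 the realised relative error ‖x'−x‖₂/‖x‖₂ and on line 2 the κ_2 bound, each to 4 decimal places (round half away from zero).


0.0055
0.8384

σ_max = 11/2, σ_min = 275/13246
κ = σ_max/σ_min = (11/2)/(275/13246) = 264.9200
perturbation bound = 264.9200·1/316 = 0.8384
solve Ax = b  →  x = [19.8583 -94.0647 6.1708]
‖b‖ = 3.4641, ‖x‖ = 96.3359
Δx = A⁻¹·δb where δb = 1/316·3.4641·d; ‖Δx‖ = 0.5280
relative error = 0.0055
realised/bound (from unrounded values) ≈ 0.0065


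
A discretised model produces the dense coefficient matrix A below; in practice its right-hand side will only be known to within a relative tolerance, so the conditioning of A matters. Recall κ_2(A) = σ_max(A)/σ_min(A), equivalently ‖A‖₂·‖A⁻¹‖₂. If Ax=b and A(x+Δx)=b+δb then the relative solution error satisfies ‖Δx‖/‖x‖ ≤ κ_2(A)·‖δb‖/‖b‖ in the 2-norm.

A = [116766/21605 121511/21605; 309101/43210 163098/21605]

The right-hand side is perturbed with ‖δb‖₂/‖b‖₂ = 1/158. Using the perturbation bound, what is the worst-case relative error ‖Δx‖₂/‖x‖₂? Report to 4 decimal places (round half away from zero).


1.8861

AᵀA = [6003224929/74684164 1575809235/18671041; 1575809235/18671041 1654635229/18671041]; tr = 15008045/88804, det = 28561/88804
λ_max, λ_min = (15008045/88804 ± √225231269397849/7886150416)/2 = 169, 169/88804
κ_2(A) = √(λ_max/λ_min) = √(169 / (169/88804)) = 298.0000
worst-case relative error ≤ 298.0000 × 1/158 = 1.8861


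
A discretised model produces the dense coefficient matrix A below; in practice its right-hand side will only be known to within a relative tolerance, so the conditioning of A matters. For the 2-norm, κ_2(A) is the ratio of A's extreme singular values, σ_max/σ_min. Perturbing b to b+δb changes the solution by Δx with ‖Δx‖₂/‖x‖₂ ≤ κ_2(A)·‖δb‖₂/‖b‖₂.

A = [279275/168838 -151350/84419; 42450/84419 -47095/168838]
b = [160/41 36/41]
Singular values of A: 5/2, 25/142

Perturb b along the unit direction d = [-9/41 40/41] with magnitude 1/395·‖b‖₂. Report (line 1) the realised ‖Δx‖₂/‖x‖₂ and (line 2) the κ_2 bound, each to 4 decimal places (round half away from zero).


σ_max = 5/2, σ_min = 25/142
condition number: (5/2) ÷ (25/142) = 14.2000
bound on ‖Δx‖/‖x‖: κ·ε = 14.2000·1/395 = 0.0359
solve Ax = b  →  x = [1.1034 -1.1586]
‖b‖ = 4.0000, ‖x‖ = 1.6000
Δx = A⁻¹·δb where δb = 1/395·4.0000·d; ‖Δx‖ = 0.0575
relative error = 0.0359
tightness: 0.0359 against a bound of 0.0359; the bound is attained (ratio 1)

0.0359
0.0359


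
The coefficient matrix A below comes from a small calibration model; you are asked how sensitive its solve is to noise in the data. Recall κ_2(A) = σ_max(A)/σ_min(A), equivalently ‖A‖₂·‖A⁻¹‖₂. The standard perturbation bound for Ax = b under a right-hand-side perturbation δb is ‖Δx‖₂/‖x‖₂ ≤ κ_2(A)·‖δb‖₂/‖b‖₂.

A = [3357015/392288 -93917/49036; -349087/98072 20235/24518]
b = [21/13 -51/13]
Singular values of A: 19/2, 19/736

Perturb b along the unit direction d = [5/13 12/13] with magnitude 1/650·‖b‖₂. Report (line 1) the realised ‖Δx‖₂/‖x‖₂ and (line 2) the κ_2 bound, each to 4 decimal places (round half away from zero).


0.0022
0.5662

σ_max = 19/2, σ_min = 19/736
κ_2(A) = (19/2) / (19/736) = 368.0000
perturbation bound = 368.0000·1/650 = 0.5662
solve Ax = b  →  x = [-25.2015 -113.4454]
‖b‖ = 4.2426, ‖x‖ = 116.2110
with δb = [0.0025 0.0060], A·Δx = δb → ‖Δx‖ = 0.2528
realised ‖Δx‖/‖x‖ = 0.0022
realised/bound (from unrounded values) ≈ 0.0038


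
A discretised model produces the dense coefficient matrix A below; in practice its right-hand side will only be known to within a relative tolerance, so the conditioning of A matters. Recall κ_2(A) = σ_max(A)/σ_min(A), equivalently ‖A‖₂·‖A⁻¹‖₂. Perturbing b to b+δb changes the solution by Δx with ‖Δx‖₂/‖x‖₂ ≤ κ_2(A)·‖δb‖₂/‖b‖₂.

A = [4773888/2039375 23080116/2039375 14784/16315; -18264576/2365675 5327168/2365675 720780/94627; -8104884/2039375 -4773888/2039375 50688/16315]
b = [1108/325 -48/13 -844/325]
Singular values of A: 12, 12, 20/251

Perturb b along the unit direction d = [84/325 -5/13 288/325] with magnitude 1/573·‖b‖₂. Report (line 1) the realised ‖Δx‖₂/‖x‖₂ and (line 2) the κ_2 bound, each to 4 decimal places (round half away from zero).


0.2628
0.2628

σ_max = 12, σ_min = 20/251
κ_2(A) = 12 / (20/251) = 150.6000
κ_2(A)·‖δb‖/‖b‖ = 0.2628
solve Ax = b  →  x = [0.3251 0.2524 -0.2299]
2-norm of b is 5.6569; of x, 0.4714
with δb = [0.0026 -0.0038 0.0087], A·Δx = δb → ‖Δx‖ = 0.1239
realised ‖Δx‖/‖x‖ = 0.2628
tightness: 0.2628 against a bound of 0.2628; the bound is attained (ratio 1)


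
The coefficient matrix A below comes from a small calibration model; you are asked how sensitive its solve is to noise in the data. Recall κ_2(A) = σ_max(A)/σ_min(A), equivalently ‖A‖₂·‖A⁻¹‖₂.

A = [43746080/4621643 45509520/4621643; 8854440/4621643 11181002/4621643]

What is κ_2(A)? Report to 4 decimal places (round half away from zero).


48.5875

M = AᵀA = [1185080680000/12706474729 1243227016080/12706474729; 1243227016080/12706474729 1306443317284/12706474729]. tr(M)=2962573124/15108769, det(M)=245862400/15108769
solving λ² − 2962573124/15108769·λ + 245862400/15108769 = 0 gives λ = 196, 1254400/15108769
so κ_2 = √(196 / (1254400/15108769)) = 48.5875


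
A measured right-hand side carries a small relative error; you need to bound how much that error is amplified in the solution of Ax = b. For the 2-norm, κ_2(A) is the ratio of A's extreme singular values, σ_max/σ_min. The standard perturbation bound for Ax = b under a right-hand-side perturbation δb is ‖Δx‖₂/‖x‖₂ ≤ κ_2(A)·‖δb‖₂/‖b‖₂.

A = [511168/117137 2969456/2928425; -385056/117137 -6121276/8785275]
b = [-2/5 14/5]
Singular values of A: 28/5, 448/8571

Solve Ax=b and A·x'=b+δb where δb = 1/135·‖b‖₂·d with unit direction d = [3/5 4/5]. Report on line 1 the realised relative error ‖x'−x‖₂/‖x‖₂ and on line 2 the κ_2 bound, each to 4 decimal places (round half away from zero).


0.0105
0.7936

from the listed singular values, σ₁ = 28/5, σ_n = 448/8571
κ_2(A) = (28/5) / (448/8571) = 107.1375
κ_2(A)·‖δb‖/‖b‖ = 0.7936
solve Ax = b  →  x = [-8.7477 37.2517]
‖b‖ = 2.8284, ‖x‖ = 38.2651
with δb = [0.0126 0.0168], A·Δx = δb → ‖Δx‖ = 0.4008
relative error = 0.0105
so the bound overstates the realised error by a factor of ≈ 75.7610 (computed from the unrounded values)


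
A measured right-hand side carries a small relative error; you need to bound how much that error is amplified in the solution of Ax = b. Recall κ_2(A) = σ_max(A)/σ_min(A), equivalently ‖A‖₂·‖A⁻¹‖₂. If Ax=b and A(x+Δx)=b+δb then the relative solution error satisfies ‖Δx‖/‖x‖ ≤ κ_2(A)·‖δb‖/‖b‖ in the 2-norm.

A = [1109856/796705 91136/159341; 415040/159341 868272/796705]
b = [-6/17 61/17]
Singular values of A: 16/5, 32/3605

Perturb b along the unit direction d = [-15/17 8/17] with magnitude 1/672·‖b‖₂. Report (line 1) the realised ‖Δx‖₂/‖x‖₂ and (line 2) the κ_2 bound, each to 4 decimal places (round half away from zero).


0.0027
0.5365

σ_max = 16/5, σ_min = 32/3605
κ = σ_max/σ_min = (16/5)/(32/3605) = 360.5000
worst-case relative error ≤ 360.5000 × 1/672 = 0.5365
solve Ax = b  →  x = [-85.7933 208.3413]
‖b‖₂ = 3.6056 and ‖x‖₂ = 225.3145
Δx = A⁻¹·δb where δb = 1/672·3.6056·d; ‖Δx‖ = 0.6044
realised ‖Δx‖/‖x‖ = 0.0027
realised/bound (from unrounded values) ≈ 0.0050


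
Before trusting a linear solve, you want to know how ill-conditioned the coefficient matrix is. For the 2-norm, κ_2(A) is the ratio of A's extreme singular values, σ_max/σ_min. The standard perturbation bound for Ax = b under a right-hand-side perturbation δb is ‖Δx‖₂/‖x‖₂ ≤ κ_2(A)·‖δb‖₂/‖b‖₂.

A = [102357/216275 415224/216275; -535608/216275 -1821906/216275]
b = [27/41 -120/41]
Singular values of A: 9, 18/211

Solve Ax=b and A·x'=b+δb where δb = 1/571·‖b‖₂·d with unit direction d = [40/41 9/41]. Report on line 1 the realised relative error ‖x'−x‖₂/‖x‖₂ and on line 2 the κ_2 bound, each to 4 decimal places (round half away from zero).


0.1848
0.1848

from the listed singular values, σ₁ = 9, σ_n = 18/211
κ = σ_max/σ_min = 9/(18/211) = 105.5000
perturbation bound = 105.5000·1/571 = 0.1848
solve Ax = b  →  x = [0.0933 0.3200]
2-norm of b is 3.0000; of x, 0.3333
re-solving with b+δb shifts x by Δx of norm 0.0616
relative error = 0.1848
so the bound is sharp here: realised error equals the bound


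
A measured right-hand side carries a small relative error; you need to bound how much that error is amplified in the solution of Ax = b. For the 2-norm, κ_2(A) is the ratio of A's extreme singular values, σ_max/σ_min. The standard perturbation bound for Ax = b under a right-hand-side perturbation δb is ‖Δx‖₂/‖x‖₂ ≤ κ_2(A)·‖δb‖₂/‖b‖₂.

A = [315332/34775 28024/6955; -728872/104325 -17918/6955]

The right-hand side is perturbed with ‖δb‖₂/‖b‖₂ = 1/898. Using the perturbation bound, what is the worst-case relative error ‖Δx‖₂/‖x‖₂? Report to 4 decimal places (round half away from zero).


form AᵀA = [57046512976/435348225 1582820816/29023215; 1582820816/29023215 44255972/1934881] with trace 396474004/2576025 and determinant 59105344/2576025
λ_max, λ_min = (396474004/2576025 ± √156582608472681616/6635904800625)/2 = 3844/25, 15376/103041
so κ_2 = √((3844/25) / (15376/103041)) = 32.1000
κ_2(A)·‖δb‖/‖b‖ = 0.0357

0.0357


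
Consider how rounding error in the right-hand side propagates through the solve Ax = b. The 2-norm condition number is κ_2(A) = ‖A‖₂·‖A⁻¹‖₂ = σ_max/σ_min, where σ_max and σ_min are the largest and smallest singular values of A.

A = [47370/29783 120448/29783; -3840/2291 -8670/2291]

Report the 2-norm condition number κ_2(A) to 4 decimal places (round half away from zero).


47.4000

form AᵀA = [5631300/1054729 13474560/1054729; 13474560/1054729 32355844/1054729] with trace 224776/6241 and determinant 3600/6241
solving λ² − 224776/6241·λ + 3600/6241 = 0 gives λ = 36, 100/6241
κ = σ_max/σ_min = 6/(10/79) = 47.4000


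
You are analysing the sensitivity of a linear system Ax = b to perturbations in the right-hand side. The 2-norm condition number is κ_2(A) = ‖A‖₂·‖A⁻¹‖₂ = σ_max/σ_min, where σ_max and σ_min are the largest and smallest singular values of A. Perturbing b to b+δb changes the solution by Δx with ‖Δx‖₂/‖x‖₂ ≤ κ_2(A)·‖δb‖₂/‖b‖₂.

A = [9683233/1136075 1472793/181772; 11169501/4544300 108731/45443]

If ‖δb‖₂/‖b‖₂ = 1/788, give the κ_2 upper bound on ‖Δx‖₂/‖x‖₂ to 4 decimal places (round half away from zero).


0.3977

AᵀA = [2599996438249/33041059984 154758687930/2065066249; 154758687930/2065066249 2358278106625/33041059984]; tr = 2947844557/19643912, det = 144120025/628605184
λ_max, λ_min = (2947844557/19643912 ± √543089602943653689/24117704916484)/2 = 2401/16, 60025/39287824
κ_2(A) = √(λ_max/λ_min) = √((2401/16) / (60025/39287824)) = 313.4000
bound on ‖Δx‖/‖x‖: κ·ε = 313.4000·1/788 = 0.3977


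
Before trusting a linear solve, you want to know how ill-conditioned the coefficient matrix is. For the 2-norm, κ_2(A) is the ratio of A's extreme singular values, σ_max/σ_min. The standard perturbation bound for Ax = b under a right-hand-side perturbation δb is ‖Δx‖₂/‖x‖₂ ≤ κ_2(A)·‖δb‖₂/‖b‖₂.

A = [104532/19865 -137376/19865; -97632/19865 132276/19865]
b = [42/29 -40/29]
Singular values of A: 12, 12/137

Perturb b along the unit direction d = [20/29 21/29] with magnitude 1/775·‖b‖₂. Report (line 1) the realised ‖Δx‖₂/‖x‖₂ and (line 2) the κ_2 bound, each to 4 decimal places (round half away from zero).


0.1768
0.1768

σ_max = 12, σ_min = 12/137
κ = σ_max/σ_min = 12/(12/137) = 137.0000
perturbation bound = 137.0000·1/775 = 0.1768
solve Ax = b  →  x = [0.1000 -0.1333]
‖b‖ = 2.0000, ‖x‖ = 0.1667
Δx = A⁻¹·δb where δb = 1/775·2.0000·d; ‖Δx‖ = 0.0295
realised ‖Δx‖/‖x‖ = 0.1768
tightness: 0.1768 against a bound of 0.1768; the bound is attained (ratio 1)


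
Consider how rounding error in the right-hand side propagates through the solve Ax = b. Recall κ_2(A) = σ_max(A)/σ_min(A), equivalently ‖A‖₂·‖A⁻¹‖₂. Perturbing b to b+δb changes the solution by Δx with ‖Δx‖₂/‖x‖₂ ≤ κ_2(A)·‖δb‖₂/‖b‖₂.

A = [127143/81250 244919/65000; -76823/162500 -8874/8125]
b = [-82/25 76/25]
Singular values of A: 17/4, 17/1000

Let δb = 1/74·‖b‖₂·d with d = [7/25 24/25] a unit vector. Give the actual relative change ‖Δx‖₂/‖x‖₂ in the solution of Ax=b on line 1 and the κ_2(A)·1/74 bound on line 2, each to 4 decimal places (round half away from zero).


0.0302
3.3784

largest singular value 17/4, smallest 17/1000
κ_2(A) = (17/4) / (17/1000) = 250.0000
worst-case relative error ≤ 250.0000 × 1/74 = 3.3784
solve Ax = b  →  x = [-108.9593 44.3801]
‖b‖₂ = 4.4721 and ‖x‖₂ = 117.6508
with δb = [0.0169 0.0580], A·Δx = δb → ‖Δx‖ = 3.5550
dividing the unrounded norms, ‖Δx‖/‖x‖ = 0.0302
tightness: 0.0302 against a bound of 3.3784 (unrounded ratio ≈ 0.0089)


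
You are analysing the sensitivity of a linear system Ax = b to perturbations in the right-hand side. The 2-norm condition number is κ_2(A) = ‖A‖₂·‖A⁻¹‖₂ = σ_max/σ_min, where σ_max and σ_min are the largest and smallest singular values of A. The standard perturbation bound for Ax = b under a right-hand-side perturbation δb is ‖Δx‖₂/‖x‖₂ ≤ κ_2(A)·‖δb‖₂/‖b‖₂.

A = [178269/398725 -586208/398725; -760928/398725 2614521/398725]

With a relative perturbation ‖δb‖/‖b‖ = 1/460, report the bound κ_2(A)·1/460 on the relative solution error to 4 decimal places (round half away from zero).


0.8457

form AᵀA = [72669989/18915125 -249133248/18915125; -249133248/18915125 854177261/18915125] with trace 7414778/151321 and determinant 2401/151321
solving λ² − 7414778/151321·λ + 2401/151321 = 0 gives λ = 49, 49/151321
σ_max=√49=7, σ_min=√(49/151321)=(7/389) → κ = 389.0000
κ_2(A)·‖δb‖/‖b‖ = 0.8457


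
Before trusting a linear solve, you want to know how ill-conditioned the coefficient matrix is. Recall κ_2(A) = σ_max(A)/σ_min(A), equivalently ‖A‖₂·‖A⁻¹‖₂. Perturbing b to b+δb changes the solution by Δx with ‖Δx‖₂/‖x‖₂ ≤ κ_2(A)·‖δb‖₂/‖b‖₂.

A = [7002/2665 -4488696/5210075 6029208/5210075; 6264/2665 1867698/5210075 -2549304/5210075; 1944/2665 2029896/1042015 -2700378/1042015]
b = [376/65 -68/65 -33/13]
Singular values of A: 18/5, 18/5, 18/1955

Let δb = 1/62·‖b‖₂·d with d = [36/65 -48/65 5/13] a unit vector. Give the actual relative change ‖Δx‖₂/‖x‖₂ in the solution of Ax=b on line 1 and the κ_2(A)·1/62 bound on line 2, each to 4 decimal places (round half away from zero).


largest singular value 18/5, smallest 18/1955
κ_2(A) = (18/5) / (18/1955) = 391.0000
bound on ‖Δx‖/‖x‖: κ·ε = 391.0000·1/62 = 6.3065
solve Ax = b  →  x = [0.8401 259.8699 196.5623]
‖b‖₂ = 6.4031 and ‖x‖₂ = 325.8371
with δb = [0.0572 -0.0763 0.0397], A·Δx = δb → ‖Δx‖ = 11.2169
relative error = 0.0344
tightness: 0.0344 against a bound of 6.3065 (unrounded ratio ≈ 0.0055)

0.0344
6.3065


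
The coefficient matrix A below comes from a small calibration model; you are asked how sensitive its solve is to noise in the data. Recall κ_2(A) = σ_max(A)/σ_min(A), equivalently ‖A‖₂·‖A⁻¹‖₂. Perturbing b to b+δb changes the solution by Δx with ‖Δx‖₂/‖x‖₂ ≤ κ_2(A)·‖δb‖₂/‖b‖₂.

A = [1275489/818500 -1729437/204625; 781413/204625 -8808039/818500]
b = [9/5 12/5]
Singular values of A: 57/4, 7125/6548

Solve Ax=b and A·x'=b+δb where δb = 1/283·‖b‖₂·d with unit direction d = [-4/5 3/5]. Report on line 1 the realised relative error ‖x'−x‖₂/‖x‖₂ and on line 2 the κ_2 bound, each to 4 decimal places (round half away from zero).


0.0463
0.0463

from the listed singular values, σ₁ = 57/4, σ_n = 7125/6548
κ = σ_max/σ_min = (57/4)/(7125/6548) = 13.0960
worst-case relative error ≤ 13.0960 × 1/283 = 0.0463
solve Ax = b  →  x = [0.0589 -0.2021]
‖b‖₂ = 3.0000 and ‖x‖₂ = 0.2105
re-solving with b+δb shifts x by Δx of norm 0.0097
realised ‖Δx‖/‖x‖ = 0.0463
so the bound is sharp here: realised error equals the bound


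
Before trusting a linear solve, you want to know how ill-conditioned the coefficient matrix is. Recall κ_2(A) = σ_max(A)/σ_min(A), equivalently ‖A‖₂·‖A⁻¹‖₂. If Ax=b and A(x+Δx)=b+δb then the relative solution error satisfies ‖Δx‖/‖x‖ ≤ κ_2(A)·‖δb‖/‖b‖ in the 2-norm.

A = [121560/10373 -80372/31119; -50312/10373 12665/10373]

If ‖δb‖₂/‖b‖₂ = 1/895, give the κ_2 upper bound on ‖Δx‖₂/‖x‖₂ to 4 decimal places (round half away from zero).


form AᵀA = [17308130944/107599129 -3893874920/107599129; -3893874920/107599129 7903278409/968392161] with trace 97368505/576081 and determinant 1827904/576081
solving λ² − 97368505/576081·λ + 1827904/576081 = 0 gives λ = 169, 10816/576081
κ_2(A) = √(λ_max/λ_min) = √(169 / (10816/576081)) = 94.8750
κ_2(A)·‖δb‖/‖b‖ = 0.1060

0.1060


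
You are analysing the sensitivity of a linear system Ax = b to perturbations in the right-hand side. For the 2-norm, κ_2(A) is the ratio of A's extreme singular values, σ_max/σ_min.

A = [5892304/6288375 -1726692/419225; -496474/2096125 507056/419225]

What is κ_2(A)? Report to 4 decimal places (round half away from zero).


M = AᵀA = [59100198916/63269856225 -5829021088/1405996805; -5829021088/1405996805 5181713680/281199361]. tr(M)=728724436/37638225, det(M)=937024/37638225
eigenvalues of AᵀA: λ = (tr ± √(tr²−4·det))/2 = 484/25, 1936/1505529
κ = σ_max/σ_min = (22/5)/(44/1227) = 122.7000

122.7000


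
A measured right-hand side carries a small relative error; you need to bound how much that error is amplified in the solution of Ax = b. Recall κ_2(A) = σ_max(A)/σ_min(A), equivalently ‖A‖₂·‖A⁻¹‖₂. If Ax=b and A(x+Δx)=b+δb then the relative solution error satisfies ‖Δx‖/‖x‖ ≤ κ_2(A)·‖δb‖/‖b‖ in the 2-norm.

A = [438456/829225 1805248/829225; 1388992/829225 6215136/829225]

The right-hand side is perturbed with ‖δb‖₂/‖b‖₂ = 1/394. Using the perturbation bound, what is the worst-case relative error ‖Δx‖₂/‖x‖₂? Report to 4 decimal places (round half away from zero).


form AᵀA = [3394467904/1100182561 15078873600/1100182561; 15078873600/1100182561 67018937344/1100182561] with trace 41887808/654481 and determinant 65536/654481
eigenvalues of AᵀA: λ = (tr ± √(tr²−4·det))/2 = 64, 1024/654481
κ_2(A) = √(λ_max/λ_min) = √(64 / (1024/654481)) = 202.2500
worst-case relative error ≤ 202.2500 × 1/394 = 0.5133

0.5133
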